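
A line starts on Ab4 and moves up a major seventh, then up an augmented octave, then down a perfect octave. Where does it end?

G#5

Up a major seventh from Ab4: G5 (11 semitones up).
Up an augmented octave from G5: G#6 (13 semitones up).
A perfect octave down from G#6 is G#5.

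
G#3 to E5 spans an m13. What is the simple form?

m6

Take out an octave (7 from the number): 13 − 7 = 6.
That makes a minor thirteenth a compound minor sixth — an octave plus a minor sixth.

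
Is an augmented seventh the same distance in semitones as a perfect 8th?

Yes

An augmented seventh spans 12 semitones, and a perfect octave also spans 12 semitones — they're enharmonic.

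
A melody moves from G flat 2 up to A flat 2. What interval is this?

M2

G to A spans two letter names (G-A): a second.
Counting semitones, Gb2→Ab2 is 2, which is the major second.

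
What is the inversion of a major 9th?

First reduce the compound major ninth to its simple form, a major second.
Interval numbers invert to sum to nine: 2 + 7 = 9, so a second inverts to a seventh.
And major becomes minor under inversion, so we get a minor seventh.

minor 7th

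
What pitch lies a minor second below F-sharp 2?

Two letter names down from F: E.
A minor second is 1 semitone; 1 semitone down from F#2 gives E#2.

E-sharp 2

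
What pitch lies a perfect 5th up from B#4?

F##5

The fifth takes the letter from B up to F.
A perfect fifth is 7 semitones; 7 semitones up from B#4 gives F##5.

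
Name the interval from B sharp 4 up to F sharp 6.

diminished twelfth

B to F spans five letter names (B-C-D-E-F), plus an octave — that makes it a twelfth of some quality.
B#4 to F#6 spans 18 semitones — one semitone narrower than the perfect twelfth (19) — giving a diminished twelfth.
(Equivalently, a compound diminished fifth: a diminished fifth plus an octave.)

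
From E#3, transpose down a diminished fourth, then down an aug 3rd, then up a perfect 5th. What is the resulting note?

D#3

Down a diminished fourth from E#3: B##2 (4 semitones down).
An augmented third down from B##2 is G#2.
G#2 up a perfect fifth → D#3 (7 semitones).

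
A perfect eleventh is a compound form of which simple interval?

perfect 4th

Each octave removed subtracts seven from the number: 11 − 7 = 4.
That makes a perfect eleventh a compound perfect fourth — an octave plus a perfect fourth.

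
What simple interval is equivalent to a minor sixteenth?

Each octave removed subtracts seven from the number: 16 − 14 = 2.
That makes a minor sixteenth a compound minor second — 2 octaves plus a minor second.

minor 2nd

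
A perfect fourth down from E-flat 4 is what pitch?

B-flat 3

Four letter names down from E: B.
Moving 5 semitones down from Eb4 (the size of a perfect fourth) reaches Bb3.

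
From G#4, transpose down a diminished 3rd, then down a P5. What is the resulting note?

A diminished third down from G#4 is E##4.
A perfect fifth down from E##4 is A##3.

A##3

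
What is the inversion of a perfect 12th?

First reduce the compound perfect twelfth to its simple form, a perfect fifth.
Inverted interval numbers add to nine, so a fifth pairs with a fourth (5 + 4 = 9).
Quality inverts too: perfect stays perfect. That makes the inversion a perfect fourth.

perfect fourth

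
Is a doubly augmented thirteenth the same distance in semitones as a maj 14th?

A doubly augmented thirteenth spans 23 semitones, and a major fourteenth also spans 23 semitones — they're enharmonic.

Yes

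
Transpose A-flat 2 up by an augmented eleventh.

Four letters up from A (plus an octave) reaches D.
An augmented eleventh spans 18 semitones, so from Ab2 the target pitch is D4.

D 4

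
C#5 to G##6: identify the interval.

augmented twelfth

C to G spans five letter names (C-D-E-F-G), plus an octave: a twelfth.
A perfect twelfth would be 19 semitones; C#5 to G##6 is 20, one semitone wider, so the interval is augmented.
(Equivalently, a compound augmented fifth: an augmented fifth plus an octave.)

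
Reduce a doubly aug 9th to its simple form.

Each octave removed subtracts seven from the number: 9 − 7 = 2.
That makes a doubly augmented ninth a compound doubly augmented second — an octave plus a doubly augmented second.

AA2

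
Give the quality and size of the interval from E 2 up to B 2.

E to B spans five letter names (E-F-G-A-B), so the interval is some kind of fifth.
Counting semitones, E2→B2 is 7, which is the perfect fifth.

P5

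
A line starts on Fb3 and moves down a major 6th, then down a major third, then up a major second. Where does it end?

Gbb2

Down a major sixth from Fb3: Abb2 (9 semitones down).
A major third down from Abb2 is Fbb2.
Fbb2 up a major second → Gbb2 (2 semitones).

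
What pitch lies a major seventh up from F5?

E6

The seventh takes the letter from F up to E.
A major seventh spans 11 semitones, so from F5 the target pitch is E6.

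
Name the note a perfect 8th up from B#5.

B#6

The letter stays B (same as the start), shifted an octave up.
A perfect octave spans 12 semitones, so from B#5 the target pitch is B#6.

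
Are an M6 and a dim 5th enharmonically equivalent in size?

9 semitones (major sixth) vs 6 semitones (diminished fifth): not equal.

No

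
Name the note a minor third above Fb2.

Abb2

Counting three letter names up from F lands on A.
A minor third spans 3 semitones, so from Fb2 the target pitch is Abb2.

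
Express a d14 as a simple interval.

Each octave removed subtracts seven from the number: 14 − 7 = 7.
Quality carries through unchanged, so the simple form is a diminished seventh.

d7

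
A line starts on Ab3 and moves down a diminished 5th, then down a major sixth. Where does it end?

Down a diminished fifth from Ab3: D3 (6 semitones down).
Down a major sixth from D3: F2 (9 semitones down).

F2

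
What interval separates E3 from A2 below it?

P5

Descending from E3 to A2 is the same interval as ascending A2 to E3.
A to E spans five letter names (A-B-C-D-E) — that makes it a fifth of some quality.
The perfect fifth spans 7 semitones, and A2 to E3 is exactly 7 semitones — so this is a perfect fifth.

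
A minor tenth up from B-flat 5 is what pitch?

Counting three letter names plus an octave up from B lands on D.
A minor tenth spans 15 semitones, so from Bb5 the target pitch is Db7.

D-flat 7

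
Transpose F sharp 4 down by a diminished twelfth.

B sharp 2

Counting five letter names plus an octave down from F lands on B.
A diminished twelfth is 18 semitones; 18 semitones down from F#4 gives B#2.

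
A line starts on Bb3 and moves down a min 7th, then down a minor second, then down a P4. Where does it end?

F#2

Down a minor seventh from Bb3: C3 (10 semitones down).
C3 down a minor second → B2 (1 semitone).
B2 down a perfect fourth → F#2 (5 semitones).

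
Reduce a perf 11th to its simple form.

P4

Subtracting seven from the interval number removes an octave: 11 − 7 = 4.
Quality carries through unchanged, so the simple form is a perfect fourth.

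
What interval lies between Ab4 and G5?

A to G spans seven letter names (A-B-C-D-E-F-G), so the interval is some kind of seventh.
The major seventh spans 11 semitones, and Ab4 to G5 is exactly 11 semitones — so this is a major seventh.

major seventh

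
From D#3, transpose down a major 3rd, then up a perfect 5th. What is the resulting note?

A major third down from D#3 is B2.
A perfect fifth up from B2 is F#3.

F#3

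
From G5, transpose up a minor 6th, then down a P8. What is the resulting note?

Eb5

G5 up a minor sixth → Eb6 (8 semitones).
Eb6 down a perfect octave → Eb5 (12 semitones).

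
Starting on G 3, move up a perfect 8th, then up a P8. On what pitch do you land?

G 5

Up a perfect octave from G3: G4 (12 semitones up).
A perfect octave up from G4 is G5.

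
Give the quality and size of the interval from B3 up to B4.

perfect octave

B to B is the same letter name, plus an octave, so the interval is some kind of octave.
The perfect octave spans 12 semitones, and B3 to B4 is exactly 12 semitones — so this is a perfect octave.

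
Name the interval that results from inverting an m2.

Inverted interval numbers add to nine, so a second pairs with a seventh (2 + 7 = 9).
And minor becomes major under inversion, so we get a major seventh.

major 7th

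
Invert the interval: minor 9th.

M7

First reduce the compound minor ninth to its simple form, a minor second.
Inverted interval numbers add to nine, so a second pairs with a seventh (2 + 7 = 9).
The quality also flips — minor becomes major — giving a major seventh.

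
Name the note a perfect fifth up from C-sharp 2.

Counting five letter names up from C lands on G.
Moving 7 semitones up from C#2 (the size of a perfect fifth) reaches G#2.

G-sharp 2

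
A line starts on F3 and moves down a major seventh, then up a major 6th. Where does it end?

A major seventh down from F3 is Gb2.
Gb2 up a major sixth → Eb3 (9 semitones).

Eb3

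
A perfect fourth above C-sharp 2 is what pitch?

Counting four letter names up from C lands on F.
A perfect fourth is 5 semitones; 5 semitones up from C#2 gives F#2.

F-sharp 2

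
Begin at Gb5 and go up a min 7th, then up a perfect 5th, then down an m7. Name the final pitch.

Gb5 up a minor seventh → Fb6 (10 semitones).
Up a perfect fifth from Fb6: Cb7 (7 semitones up).
Down a minor seventh from Cb7: Db6 (10 semitones down).

Db6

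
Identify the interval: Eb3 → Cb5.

E to C spans six letter names (E-F-G-A-B-C), plus an octave: a thirteenth.
A major thirteenth would be 21 semitones, but Eb3 to Cb5 is 20 — one semitone narrower, making it a minor thirteenth.
(Equivalently, a compound minor sixth: a minor sixth plus an octave.)

minor 13th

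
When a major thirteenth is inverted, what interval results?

minor third

First reduce the compound major thirteenth to its simple form, a major sixth.
Inverted interval numbers add to nine, so a sixth pairs with a third (6 + 3 = 9).
And major becomes minor under inversion, so we get a minor third.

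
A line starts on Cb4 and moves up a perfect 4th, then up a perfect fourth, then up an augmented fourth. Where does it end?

A perfect fourth up from Cb4 is Fb4.
A perfect fourth up from Fb4 is Bbb4.
Bbb4 up an augmented fourth → Eb5 (6 semitones).

Eb5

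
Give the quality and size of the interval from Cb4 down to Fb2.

Descending from Cb4 to Fb2 is the same interval as ascending Fb2 to Cb4.
F to C spans five letter names (F-G-A-B-C), plus an octave: a twelfth.
Counting semitones, Fb2→Cb4 is 19, which is the perfect twelfth.
(Equivalently, a compound perfect fifth: a perfect fifth plus an octave.)

perfect twelfth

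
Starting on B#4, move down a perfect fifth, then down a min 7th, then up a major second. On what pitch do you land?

G##3

B#4 down a perfect fifth → E#4 (7 semitones).
E#4 down a minor seventh → F##3 (10 semitones).
A major second up from F##3 is G##3.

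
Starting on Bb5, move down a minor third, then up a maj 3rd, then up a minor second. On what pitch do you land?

Down a minor third from Bb5: G5 (3 semitones down).
G5 up a major third → B5 (4 semitones).
Up a minor second from B5: C6 (1 semitone up).

C6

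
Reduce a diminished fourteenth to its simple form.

diminished 7th

Each octave removed subtracts seven from the number: 14 − 7 = 7.
So a diminished fourteenth is an octave plus a diminished seventh. The quality is unchanged.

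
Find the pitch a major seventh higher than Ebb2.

Seven letter names up from E: D.
A major seventh is 11 semitones; 11 semitones up from Ebb2 gives Db3.

Db3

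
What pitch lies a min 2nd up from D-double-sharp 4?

E-sharp 4

The second takes the letter from D up to E.
A minor second spans 1 semitone, so from D##4 the target pitch is E#4.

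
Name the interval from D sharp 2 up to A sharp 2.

perfect fifth

D to A spans five letter names (D-E-F-G-A), so the interval is some kind of fifth.
The perfect fifth spans 7 semitones, and D#2 to A#2 is exactly 7 semitones — so this is a perfect fifth.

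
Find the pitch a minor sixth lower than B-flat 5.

D 5

The sixth takes the letter from B down to D.
A minor sixth is 8 semitones; 8 semitones down from Bb5 gives D5.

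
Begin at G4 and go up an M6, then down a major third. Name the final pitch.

C5

Up a major sixth from G4: E5 (9 semitones up).
A major third down from E5 is C5.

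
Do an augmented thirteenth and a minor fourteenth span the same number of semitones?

Yes

Both span 22 semitones: an augmented thirteenth and a minor fourteenth are the same chromatic distance.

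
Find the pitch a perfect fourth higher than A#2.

D#3

Four letter names up from A: D.
Moving 5 semitones up from A#2 (the size of a perfect fourth) reaches D#3.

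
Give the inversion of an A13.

First reduce the compound augmented thirteenth to its simple form, an augmented sixth.
Inverted interval numbers add to nine, so a sixth pairs with a third (6 + 3 = 9).
The quality also flips — augmented becomes diminished — giving a diminished third.

d3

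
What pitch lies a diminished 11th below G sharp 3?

D double-sharp 2

Counting four letter names plus an octave down from G lands on D.
Moving 16 semitones down from G#3 (the size of a diminished eleventh) reaches D##2.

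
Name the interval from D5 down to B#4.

Descending from D5 to B#4 is the same interval as ascending B#4 to D5.
B to D spans three letter names (B-C-D), so the interval is some kind of third.
B#4 to D5 spans 2 semitones — two semitones narrower than the major third (4) — giving a diminished third.

d3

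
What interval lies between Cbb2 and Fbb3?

perfect 11th

C to F spans four letter names (C-D-E-F), plus an octave — that makes it an eleventh of some quality.
The perfect eleventh spans 17 semitones, and Cbb2 to Fbb3 is exactly 17 semitones — so this is a perfect eleventh.
(Equivalently, a compound perfect fourth: a perfect fourth plus an octave.)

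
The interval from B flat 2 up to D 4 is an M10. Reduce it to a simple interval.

M3

Take out an octave (7 from the number): 10 − 7 = 3.
That makes a major tenth a compound major third — an octave plus a major third.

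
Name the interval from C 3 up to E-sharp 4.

C to E spans three letter names (C-D-E), plus an octave — that makes it a tenth of some quality.
A major tenth would be 16 semitones; C3 to E#4 is 17, one semitone wider, so the interval is augmented.
(Equivalently, a compound augmented third: an augmented third plus an octave.)

augmented 10th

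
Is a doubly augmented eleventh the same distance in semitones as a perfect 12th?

Yes

A doubly augmented eleventh spans 19 semitones, and a perfect twelfth also spans 19 semitones — they're enharmonic.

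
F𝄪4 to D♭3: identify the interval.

doubly augmented tenth

Descending from F##4 to Db3 is the same interval as ascending Db3 to F##4.
D to F spans three letter names (D-E-F), plus an octave, so the interval is some kind of tenth.
Db3 to F##4 spans 18 semitones — two semitones wider than the major tenth (16) — giving a doubly augmented tenth.
(Equivalently, a compound doubly augmented third: a doubly augmented third plus an octave.)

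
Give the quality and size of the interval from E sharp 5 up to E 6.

E to E is the same letter name, plus an octave: an octave.
E#5 to E6 spans 11 semitones — one semitone narrower than the perfect octave (12) — giving a diminished octave.

d8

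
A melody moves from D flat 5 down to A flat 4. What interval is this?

perfect fourth

Descending from Db5 to Ab4 is the same interval as ascending Ab4 to Db5.
A to D spans four letter names (A-B-C-D): a fourth.
Ab4 to Db5 is 5 semitones, matching the perfect fourth exactly, so the quality is perfect.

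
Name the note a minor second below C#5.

Two letter names down from C: B.
A minor second spans 1 semitone, so from C#5 the target pitch is B#4.

B#4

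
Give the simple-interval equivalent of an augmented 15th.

augmented octave

Subtracting seven from the interval number removes an octave: 15 − 7 = 8.
Quality carries through unchanged, so the simple form is an augmented octave.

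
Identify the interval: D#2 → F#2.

D to F spans three letter names (D-E-F) — that makes it a third of some quality.
A major third would be 4 semitones, but D#2 to F#2 is 3 — one semitone narrower, making it a minor third.

minor third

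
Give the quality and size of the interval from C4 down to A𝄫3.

A3

Descending from C4 to Abb3 is the same interval as ascending Abb3 to C4.
A to C spans three letter names (A-B-C), so the interval is some kind of third.
The major third is 4 semitones; here we have 5, one semitone wider: augmented.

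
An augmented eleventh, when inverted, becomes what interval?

diminished fifth

First reduce the compound augmented eleventh to its simple form, an augmented fourth.
Inverted interval numbers add to nine, so a fourth pairs with a fifth (4 + 5 = 9).
And augmented becomes diminished under inversion, so we get a diminished fifth.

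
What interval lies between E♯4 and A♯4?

perfect 4th

E to A spans four letter names (E-F-G-A) — that makes it a fourth of some quality.
The perfect fourth spans 5 semitones, and E#4 to A#4 is exactly 5 semitones — so this is a perfect fourth.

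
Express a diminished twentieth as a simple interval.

Subtracting seven from the interval number removes an octave: 20 − 14 = 6.
So a diminished twentieth is 2 octaves plus a diminished sixth. The quality is unchanged.

diminished 6th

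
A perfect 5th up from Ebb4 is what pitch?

Bbb4

Counting five letter names up from E lands on B.
Moving 7 semitones up from Ebb4 (the size of a perfect fifth) reaches Bbb4.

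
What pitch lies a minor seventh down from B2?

Counting seven letter names down from B lands on C.
A minor seventh spans 10 semitones, so from B2 the target pitch is C#2.

C#2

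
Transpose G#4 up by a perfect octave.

G#5

The letter stays G (same as the start), shifted an octave up.
Moving 12 semitones up from G#4 (the size of a perfect octave) reaches G#5.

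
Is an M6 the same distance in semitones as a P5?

9 semitones (major sixth) vs 7 semitones (perfect fifth): not equal.

No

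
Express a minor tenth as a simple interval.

Subtracting seven from the interval number removes an octave: 10 − 7 = 3.
Quality carries through unchanged, so the simple form is a minor third.

minor 3rd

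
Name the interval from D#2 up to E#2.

major second

D to E spans two letter names (D-E) — that makes it a second of some quality.
The major second spans 2 semitones, and D#2 to E#2 is exactly 2 semitones — so this is a major second.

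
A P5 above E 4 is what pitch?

Counting five letter names up from E lands on B.
Moving 7 semitones up from E4 (the size of a perfect fifth) reaches B4.

B 4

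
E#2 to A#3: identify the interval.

perfect 11th

E to A spans four letter names (E-F-G-A), plus an octave — that makes it an eleventh of some quality.
E#2 to A#3 is 17 semitones, matching the perfect eleventh exactly, so the quality is perfect.
(Equivalently, a compound perfect fourth: a perfect fourth plus an octave.)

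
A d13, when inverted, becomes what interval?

First reduce the compound diminished thirteenth to its simple form, a diminished sixth.
The rule of nine gives the new number: 9 − 6 = 3, so a sixth becomes a third.
And diminished becomes augmented under inversion, so we get an augmented third.

augmented third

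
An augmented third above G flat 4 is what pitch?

The third takes the letter from G up to B.
Moving 5 semitones up from Gb4 (the size of an augmented third) reaches B4.

B 4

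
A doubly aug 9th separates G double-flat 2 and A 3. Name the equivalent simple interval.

doubly augmented 2nd

Each octave removed subtracts seven from the number: 9 − 7 = 2.
Quality carries through unchanged, so the simple form is a doubly augmented second.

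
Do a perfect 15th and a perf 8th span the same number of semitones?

A perfect fifteenth is 24 semitones but a perfect octave is 12 semitones — different sizes.

No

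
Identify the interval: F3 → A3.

F to A spans three letter names (F-G-A), so the interval is some kind of third.
Counting semitones, F3→A3 is 4, which is the major third.

major third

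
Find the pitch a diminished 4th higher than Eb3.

The fourth takes the letter from E up to A.
A diminished fourth spans 4 semitones, so from Eb3 the target pitch is Abb3.

Abb3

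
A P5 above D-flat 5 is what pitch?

A-flat 5

The fifth takes the letter from D up to A.
Moving 7 semitones up from Db5 (the size of a perfect fifth) reaches Ab5.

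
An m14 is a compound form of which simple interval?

m7

Subtracting seven from the interval number removes an octave: 14 − 7 = 7.
So a minor fourteenth is an octave plus a minor seventh. The quality is unchanged.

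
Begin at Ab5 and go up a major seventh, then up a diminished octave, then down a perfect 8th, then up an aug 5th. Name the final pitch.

Up a major seventh from Ab5: G6 (11 semitones up).
A diminished octave up from G6 is Gb7.
Down a perfect octave from Gb7: Gb6 (12 semitones down).
Gb6 up an augmented fifth → D7 (8 semitones).

D7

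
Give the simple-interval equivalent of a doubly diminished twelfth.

doubly diminished 5th

Each octave removed subtracts seven from the number: 12 − 7 = 5.
Quality carries through unchanged, so the simple form is a doubly diminished fifth.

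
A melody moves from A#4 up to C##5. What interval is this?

major 3rd

A to C spans three letter names (A-B-C) — that makes it a third of some quality.
The major third spans 4 semitones, and A#4 to C##5 is exactly 4 semitones — so this is a major third.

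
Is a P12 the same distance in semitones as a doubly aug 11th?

Yes

Both span 19 semitones: a perfect twelfth and a doubly augmented eleventh are the same chromatic distance.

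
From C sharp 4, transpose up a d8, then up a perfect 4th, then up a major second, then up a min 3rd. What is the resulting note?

B flat 5

A diminished octave up from C#4 is C5.
Up a perfect fourth from C5: F5 (5 semitones up).
Up a major second from F5: G5 (2 semitones up).
G5 up a minor third → Bb5 (3 semitones).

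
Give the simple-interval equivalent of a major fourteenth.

major seventh

Each octave removed subtracts seven from the number: 14 − 7 = 7.
That makes a major fourteenth a compound major seventh — an octave plus a major seventh.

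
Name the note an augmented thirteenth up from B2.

Six letters up from B (plus an octave) reaches G.
An augmented thirteenth spans 22 semitones, so from B2 the target pitch is G##4.

G##4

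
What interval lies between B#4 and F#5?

d5

B to F spans five letter names (B-C-D-E-F) — that makes it a fifth of some quality.
A perfect fifth would be 7 semitones; B#4 to F#5 is 6, one semitone narrower, so the interval is diminished.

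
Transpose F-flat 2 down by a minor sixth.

A-flat 1

Six letter names down from F: A.
A minor sixth spans 8 semitones, so from Fb2 the target pitch is Ab1.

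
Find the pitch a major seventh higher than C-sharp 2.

B-sharp 2

Counting seven letter names up from C lands on B.
A major seventh is 11 semitones; 11 semitones up from C#2 gives B#2.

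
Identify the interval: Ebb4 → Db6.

E to D spans seven letter names (E-F-G-A-B-C-D), plus an octave: a fourteenth.
The major fourteenth spans 23 semitones, and Ebb4 to Db6 is exactly 23 semitones — so this is a major fourteenth.
(Equivalently, a compound major seventh: a major seventh plus an octave.)

M14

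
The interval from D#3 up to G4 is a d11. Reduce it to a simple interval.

Subtracting seven from the interval number removes an octave: 11 − 7 = 4.
That makes a diminished eleventh a compound diminished fourth — an octave plus a diminished fourth.

diminished fourth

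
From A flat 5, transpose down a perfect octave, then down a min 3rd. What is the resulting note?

Ab5 down a perfect octave → Ab4 (12 semitones).
A minor third down from Ab4 is F4.

F 4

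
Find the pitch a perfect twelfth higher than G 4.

The twelfth's letter: G up five letter names plus an octave → D.
Moving 19 semitones up from G4 (the size of a perfect twelfth) reaches D6.

D 6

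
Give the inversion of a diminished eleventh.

augmented fifth

First reduce the compound diminished eleventh to its simple form, a diminished fourth.
The rule of nine gives the new number: 9 − 4 = 5, so a fourth becomes a fifth.
Quality inverts too: diminished becomes augmented. That makes the inversion an augmented fifth.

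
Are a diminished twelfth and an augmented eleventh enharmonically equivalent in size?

Both span 18 semitones: a diminished twelfth and an augmented eleventh are the same chromatic distance.

Yes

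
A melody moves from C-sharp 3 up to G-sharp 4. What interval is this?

perfect twelfth

C to G spans five letter names (C-D-E-F-G), plus an octave — that makes it a twelfth of some quality.
C#3 to G#4 is 19 semitones, matching the perfect twelfth exactly, so the quality is perfect.
(Equivalently, a compound perfect fifth: a perfect fifth plus an octave.)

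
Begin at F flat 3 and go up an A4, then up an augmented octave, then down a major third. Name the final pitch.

Fb3 up an augmented fourth → Bb3 (6 semitones).
Up an augmented octave from Bb3: B4 (13 semitones up).
B4 down a major third → G4 (4 semitones).

G 4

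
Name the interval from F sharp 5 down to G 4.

M7

Descending from F#5 to G4 is the same interval as ascending G4 to F#5.
G to F spans seven letter names (G-A-B-C-D-E-F) — that makes it a seventh of some quality.
The major seventh spans 11 semitones, and G4 to F#5 is exactly 11 semitones — so this is a major seventh.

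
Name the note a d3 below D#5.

B##4

Counting three letter names down from D lands on B.
Moving 2 semitones down from D#5 (the size of a diminished third) reaches B##4.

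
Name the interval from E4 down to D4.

major 2nd

Descending from E4 to D4 is the same interval as ascending D4 to E4.
D to E spans two letter names (D-E) — that makes it a second of some quality.
The major second spans 2 semitones, and D4 to E4 is exactly 2 semitones — so this is a major second.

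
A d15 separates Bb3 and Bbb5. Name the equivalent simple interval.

d8

Take out an octave (7 from the number): 15 − 7 = 8.
Quality carries through unchanged, so the simple form is a diminished octave.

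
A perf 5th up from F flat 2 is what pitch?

C flat 3

The fifth takes the letter from F up to C.
A perfect fifth spans 7 semitones, so from Fb2 the target pitch is Cb3.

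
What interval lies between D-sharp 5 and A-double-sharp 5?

augmented fifth

D to A spans five letter names (D-E-F-G-A) — that makes it a fifth of some quality.
D#5 to A##5 spans 8 semitones — one semitone wider than the perfect fifth (7) — giving an augmented fifth.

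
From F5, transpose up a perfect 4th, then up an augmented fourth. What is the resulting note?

E6

Up a perfect fourth from F5: Bb5 (5 semitones up).
An augmented fourth up from Bb5 is E6.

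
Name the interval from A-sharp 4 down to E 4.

Descending from A#4 to E4 is the same interval as ascending E4 to A#4.
E to A spans four letter names (E-F-G-A), so the interval is some kind of fourth.
E4 to A#4 spans 6 semitones — one semitone wider than the perfect fourth (5) — giving an augmented fourth.

augmented fourth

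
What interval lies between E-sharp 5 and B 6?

d12

E to B spans five letter names (E-F-G-A-B), plus an octave, so the interval is some kind of twelfth.
E#5 to B6 spans 18 semitones — one semitone narrower than the perfect twelfth (19) — giving a diminished twelfth.
(Equivalently, a compound diminished fifth: a diminished fifth plus an octave.)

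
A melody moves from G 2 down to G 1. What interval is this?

perfect 8th

Descending from G2 to G1 is the same interval as ascending G1 to G2.
G to G is the same letter name, plus an octave — that makes it an octave of some quality.
G1 to G2 is 12 semitones, matching the perfect octave exactly, so the quality is perfect.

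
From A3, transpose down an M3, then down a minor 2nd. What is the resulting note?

E3

A3 down a major third → F3 (4 semitones).
Down a minor second from F3: E3 (1 semitone down).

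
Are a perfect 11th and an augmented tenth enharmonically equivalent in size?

A perfect eleventh = 17 semitones = an augmented tenth; enharmonically equal.

Yes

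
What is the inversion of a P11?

perfect fifth

First reduce the compound perfect eleventh to its simple form, a perfect fourth.
The rule of nine gives the new number: 9 − 4 = 5, so a fourth becomes a fifth.
Quality inverts too: perfect stays perfect. That makes the inversion a perfect fifth.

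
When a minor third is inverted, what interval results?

major 6th

Interval numbers invert to sum to nine: 3 + 6 = 9, so a third inverts to a sixth.
And minor becomes major under inversion, so we get a major sixth.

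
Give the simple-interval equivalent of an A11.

augmented fourth

Take out an octave (7 from the number): 11 − 7 = 4.
So an augmented eleventh is an octave plus an augmented fourth. The quality is unchanged.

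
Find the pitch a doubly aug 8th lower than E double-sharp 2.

The letter stays E (same as the start), shifted an octave down.
Moving 14 semitones down from E##2 (the size of a doubly augmented octave) reaches E1.

E 1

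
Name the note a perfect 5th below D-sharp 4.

The fifth takes the letter from D down to G.
Moving 7 semitones down from D#4 (the size of a perfect fifth) reaches G#3.

G-sharp 3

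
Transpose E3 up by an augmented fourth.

Counting four letter names up from E lands on A.
An augmented fourth is 6 semitones; 6 semitones up from E3 gives A#3.

A#3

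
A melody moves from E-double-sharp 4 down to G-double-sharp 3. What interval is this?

M6

Descending from E##4 to G##3 is the same interval as ascending G##3 to E##4.
G to E spans six letter names (G-A-B-C-D-E), so the interval is some kind of sixth.
G##3 to E##4 is 9 semitones, matching the major sixth exactly, so the quality is major.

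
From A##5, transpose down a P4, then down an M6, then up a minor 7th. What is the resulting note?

Down a perfect fourth from A##5: E##5 (5 semitones down).
E##5 down a major sixth → G##4 (9 semitones).
G##4 up a minor seventh → F##5 (10 semitones).

F##5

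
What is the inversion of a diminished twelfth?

A4

First reduce the compound diminished twelfth to its simple form, a diminished fifth.
The rule of nine gives the new number: 9 − 5 = 4, so a fifth becomes a fourth.
And diminished becomes augmented under inversion, so we get an augmented fourth.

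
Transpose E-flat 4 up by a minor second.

F-flat 4

Two letter names up from E: F.
A minor second is 1 semitone; 1 semitone up from Eb4 gives Fb4.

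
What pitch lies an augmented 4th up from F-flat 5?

B-flat 5

Four letter names up from F: B.
An augmented fourth spans 6 semitones, so from Fb5 the target pitch is Bb5.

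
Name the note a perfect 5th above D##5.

A##5

Counting five letter names up from D lands on A.
A perfect fifth spans 7 semitones, so from D##5 the target pitch is A##5.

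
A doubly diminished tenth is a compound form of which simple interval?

Subtracting seven from the interval number removes an octave: 10 − 7 = 3.
Quality carries through unchanged, so the simple form is a doubly diminished third.

doubly diminished 3rd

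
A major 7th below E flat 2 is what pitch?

F flat 1

The seventh takes the letter from E down to F.
A major seventh is 11 semitones; 11 semitones down from Eb2 gives Fb1.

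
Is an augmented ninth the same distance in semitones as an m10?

An augmented ninth spans 15 semitones, and a minor tenth also spans 15 semitones — they're enharmonic.

Yes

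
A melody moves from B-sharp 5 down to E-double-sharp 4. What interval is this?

Descending from B#5 to E##4 is the same interval as ascending E##4 to B#5.
E to B spans five letter names (E-F-G-A-B), plus an octave — that makes it a twelfth of some quality.
E##4 to B#5 spans 18 semitones — one semitone narrower than the perfect twelfth (19) — giving a diminished twelfth.
(Equivalently, a compound diminished fifth: a diminished fifth plus an octave.)

diminished 12th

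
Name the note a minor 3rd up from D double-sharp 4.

Counting three letter names up from D lands on F.
A minor third spans 3 semitones, so from D##4 the target pitch is F##4.

F double-sharp 4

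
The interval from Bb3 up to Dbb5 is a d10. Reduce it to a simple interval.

Subtracting seven from the interval number removes an octave: 10 − 7 = 3.
Quality carries through unchanged, so the simple form is a diminished third.

diminished 3rd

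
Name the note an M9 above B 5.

Counting two letter names plus an octave up from B lands on C.
A major ninth is 14 semitones; 14 semitones up from B5 gives C#7.

C-sharp 7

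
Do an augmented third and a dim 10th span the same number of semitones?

An augmented third is 5 semitones but a diminished tenth is 14 semitones — different sizes.

No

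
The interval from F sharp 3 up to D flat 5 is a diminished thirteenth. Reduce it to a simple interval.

diminished sixth

Each octave removed subtracts seven from the number: 13 − 7 = 6.
So a diminished thirteenth is an octave plus a diminished sixth. The quality is unchanged.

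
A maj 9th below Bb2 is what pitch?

Two letters down from B (plus an octave) reaches A.
A major ninth is 14 semitones; 14 semitones down from Bb2 gives Ab1.

Ab1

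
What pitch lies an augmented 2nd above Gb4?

A4

Two letter names up from G: A.
An augmented second spans 3 semitones, so from Gb4 the target pitch is A4.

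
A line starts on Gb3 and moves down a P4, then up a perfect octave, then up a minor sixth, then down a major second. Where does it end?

A perfect fourth down from Gb3 is Db3.
Db3 up a perfect octave → Db4 (12 semitones).
Up a minor sixth from Db4: Bbb4 (8 semitones up).
Down a major second from Bbb4: Abb4 (2 semitones down).

Abb4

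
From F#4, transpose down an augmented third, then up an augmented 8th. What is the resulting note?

D5

F#4 down an augmented third → Db4 (5 semitones).
Db4 up an augmented octave → D5 (13 semitones).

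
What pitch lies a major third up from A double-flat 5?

C flat 6

Counting three letter names up from A lands on C.
A major third spans 4 semitones, so from Abb5 the target pitch is Cb6.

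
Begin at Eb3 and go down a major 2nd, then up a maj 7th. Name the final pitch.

A major second down from Eb3 is Db3.
Db3 up a major seventh → C4 (11 semitones).

C4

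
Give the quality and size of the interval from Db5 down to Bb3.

Descending from Db5 to Bb3 is the same interval as ascending Bb3 to Db5.
B to D spans three letter names (B-C-D), plus an octave — that makes it a tenth of some quality.
Bb3 to Db5 is 15 semitones, a half step short of the major tenth (16), so this is minor.
(Equivalently, a compound minor third: a minor third plus an octave.)

minor 10th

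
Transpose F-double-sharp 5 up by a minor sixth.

The sixth takes the letter from F up to D.
A minor sixth spans 8 semitones, so from F##5 the target pitch is D#6.

D-sharp 6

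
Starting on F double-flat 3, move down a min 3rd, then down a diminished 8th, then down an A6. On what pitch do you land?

Down a minor third from Fbb3: Dbb3 (3 semitones down).
Dbb3 down a diminished octave → Db2 (11 semitones).
Down an augmented sixth from Db2: Fbb1 (10 semitones down).

F double-flat 1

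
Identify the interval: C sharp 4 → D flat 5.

d9

C to D spans two letter names (C-D), plus an octave, so the interval is some kind of ninth.
C#4 to Db5 spans 12 semitones — two semitones narrower than the major ninth (14) — giving a diminished ninth.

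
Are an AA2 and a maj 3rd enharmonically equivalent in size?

Yes

Both span 4 semitones: a doubly augmented second and a major third are the same chromatic distance.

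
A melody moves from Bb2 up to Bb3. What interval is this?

B to B is the same letter name, plus an octave, so the interval is some kind of octave.
The perfect octave spans 12 semitones, and Bb2 to Bb3 is exactly 12 semitones — so this is a perfect octave.

perfect octave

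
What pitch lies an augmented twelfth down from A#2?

Five letters down from A (plus an octave) reaches D.
Moving 20 semitones down from A#2 (the size of an augmented twelfth) reaches D1.

D1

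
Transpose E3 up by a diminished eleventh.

Ab4

Four letters up from E (plus an octave) reaches A.
A diminished eleventh is 16 semitones; 16 semitones up from E3 gives Ab4.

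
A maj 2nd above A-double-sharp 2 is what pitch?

B-double-sharp 2

Counting two letter names up from A lands on B.
A major second spans 2 semitones, so from A##2 the target pitch is B##2.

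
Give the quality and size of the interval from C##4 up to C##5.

P8

C to C is the same letter name, plus an octave — that makes it an octave of some quality.
The perfect octave spans 12 semitones, and C##4 to C##5 is exactly 12 semitones — so this is a perfect octave.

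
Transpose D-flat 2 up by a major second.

The second takes the letter from D up to E.
Moving 2 semitones up from Db2 (the size of a major second) reaches Eb2.

E-flat 2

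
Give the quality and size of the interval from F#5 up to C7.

diminished 12th

F to C spans five letter names (F-G-A-B-C), plus an octave, so the interval is some kind of twelfth.
F#5 to C7 spans 18 semitones — one semitone narrower than the perfect twelfth (19) — giving a diminished twelfth.
(Equivalently, a compound diminished fifth: a diminished fifth plus an octave.)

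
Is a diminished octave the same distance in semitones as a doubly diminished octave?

11 semitones (diminished octave) vs 10 semitones (doubly diminished octave): not equal.

No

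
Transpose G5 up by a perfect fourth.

Four letter names up from G: C.
A perfect fourth is 5 semitones; 5 semitones up from G5 gives C6.

C6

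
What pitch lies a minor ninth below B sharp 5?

The ninth's letter: B down two letter names plus an octave → A.
A minor ninth is 13 semitones; 13 semitones down from B#5 gives A##4.

A double-sharp 4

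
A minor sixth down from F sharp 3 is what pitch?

The sixth takes the letter from F down to A.
A minor sixth is 8 semitones; 8 semitones down from F#3 gives A#2.

A sharp 2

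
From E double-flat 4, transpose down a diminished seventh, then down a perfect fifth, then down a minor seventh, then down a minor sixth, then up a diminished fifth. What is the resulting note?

A diminished seventh down from Ebb4 is F3.
F3 down a perfect fifth → Bb2 (7 semitones).
Down a minor seventh from Bb2: C2 (10 semitones down).
Down a minor sixth from C2: E1 (8 semitones down).
Up a diminished fifth from E1: Bb1 (6 semitones up).

B flat 1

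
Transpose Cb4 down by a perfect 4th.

Four letter names down from C: G.
Moving 5 semitones down from Cb4 (the size of a perfect fourth) reaches Gb3.

Gb3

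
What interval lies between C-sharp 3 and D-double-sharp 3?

C to D spans two letter names (C-D), so the interval is some kind of second.
The major second is 2 semitones; here we have 3, one semitone wider: augmented.

A2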